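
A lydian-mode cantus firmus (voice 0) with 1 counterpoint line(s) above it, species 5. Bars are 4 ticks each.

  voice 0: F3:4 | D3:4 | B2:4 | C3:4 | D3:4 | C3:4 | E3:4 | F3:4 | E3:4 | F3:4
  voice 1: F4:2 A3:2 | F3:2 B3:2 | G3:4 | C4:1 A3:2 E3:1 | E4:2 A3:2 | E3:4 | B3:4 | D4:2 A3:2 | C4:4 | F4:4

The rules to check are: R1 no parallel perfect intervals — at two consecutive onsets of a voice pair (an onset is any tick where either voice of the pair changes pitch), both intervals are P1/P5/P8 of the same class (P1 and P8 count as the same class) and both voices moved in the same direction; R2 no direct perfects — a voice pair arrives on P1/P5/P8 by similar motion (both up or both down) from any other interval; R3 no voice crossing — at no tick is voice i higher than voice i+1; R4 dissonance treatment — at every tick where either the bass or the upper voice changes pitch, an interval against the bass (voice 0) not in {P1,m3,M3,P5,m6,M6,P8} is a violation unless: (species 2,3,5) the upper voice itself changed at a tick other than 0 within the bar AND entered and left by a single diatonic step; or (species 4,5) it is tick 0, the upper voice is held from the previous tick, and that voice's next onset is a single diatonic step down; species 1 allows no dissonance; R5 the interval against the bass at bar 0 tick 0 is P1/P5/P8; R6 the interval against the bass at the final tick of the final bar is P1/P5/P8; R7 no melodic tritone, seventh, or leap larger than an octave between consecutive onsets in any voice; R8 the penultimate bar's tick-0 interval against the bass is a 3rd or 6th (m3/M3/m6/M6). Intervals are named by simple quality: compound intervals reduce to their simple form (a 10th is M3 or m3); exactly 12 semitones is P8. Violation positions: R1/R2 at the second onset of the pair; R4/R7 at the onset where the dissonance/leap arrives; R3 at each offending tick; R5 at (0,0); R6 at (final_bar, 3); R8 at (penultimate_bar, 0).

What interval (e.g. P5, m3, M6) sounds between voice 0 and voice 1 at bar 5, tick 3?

voice 0=C3 voice 1=E3 -> M3

M3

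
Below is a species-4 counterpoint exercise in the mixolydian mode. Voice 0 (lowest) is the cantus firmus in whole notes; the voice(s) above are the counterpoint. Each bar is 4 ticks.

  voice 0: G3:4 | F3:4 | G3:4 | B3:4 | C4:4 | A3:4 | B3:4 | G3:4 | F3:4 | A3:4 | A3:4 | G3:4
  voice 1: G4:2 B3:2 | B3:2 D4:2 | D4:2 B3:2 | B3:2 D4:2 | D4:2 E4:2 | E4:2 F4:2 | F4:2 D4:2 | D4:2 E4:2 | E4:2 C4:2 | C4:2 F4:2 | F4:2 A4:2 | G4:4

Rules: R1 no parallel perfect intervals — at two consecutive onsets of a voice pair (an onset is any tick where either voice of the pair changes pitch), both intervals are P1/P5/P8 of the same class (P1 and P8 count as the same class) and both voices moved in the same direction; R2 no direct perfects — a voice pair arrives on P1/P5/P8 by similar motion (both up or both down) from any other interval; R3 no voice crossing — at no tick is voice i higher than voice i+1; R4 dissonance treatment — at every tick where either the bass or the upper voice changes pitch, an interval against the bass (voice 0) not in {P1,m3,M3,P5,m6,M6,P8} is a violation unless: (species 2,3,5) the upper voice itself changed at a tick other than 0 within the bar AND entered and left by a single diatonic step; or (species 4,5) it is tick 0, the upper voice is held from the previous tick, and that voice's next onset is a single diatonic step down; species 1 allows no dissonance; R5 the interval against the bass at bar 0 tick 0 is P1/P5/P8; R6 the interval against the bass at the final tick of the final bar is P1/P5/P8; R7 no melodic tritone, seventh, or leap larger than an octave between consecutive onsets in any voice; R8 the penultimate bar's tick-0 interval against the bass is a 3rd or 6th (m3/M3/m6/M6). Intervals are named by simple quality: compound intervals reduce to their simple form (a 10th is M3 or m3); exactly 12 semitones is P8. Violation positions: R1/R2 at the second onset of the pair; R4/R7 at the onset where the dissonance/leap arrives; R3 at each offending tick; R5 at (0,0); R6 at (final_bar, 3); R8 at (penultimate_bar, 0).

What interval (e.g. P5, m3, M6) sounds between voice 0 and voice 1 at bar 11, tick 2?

voice 0=G3 voice 1=G4 -> P8

P8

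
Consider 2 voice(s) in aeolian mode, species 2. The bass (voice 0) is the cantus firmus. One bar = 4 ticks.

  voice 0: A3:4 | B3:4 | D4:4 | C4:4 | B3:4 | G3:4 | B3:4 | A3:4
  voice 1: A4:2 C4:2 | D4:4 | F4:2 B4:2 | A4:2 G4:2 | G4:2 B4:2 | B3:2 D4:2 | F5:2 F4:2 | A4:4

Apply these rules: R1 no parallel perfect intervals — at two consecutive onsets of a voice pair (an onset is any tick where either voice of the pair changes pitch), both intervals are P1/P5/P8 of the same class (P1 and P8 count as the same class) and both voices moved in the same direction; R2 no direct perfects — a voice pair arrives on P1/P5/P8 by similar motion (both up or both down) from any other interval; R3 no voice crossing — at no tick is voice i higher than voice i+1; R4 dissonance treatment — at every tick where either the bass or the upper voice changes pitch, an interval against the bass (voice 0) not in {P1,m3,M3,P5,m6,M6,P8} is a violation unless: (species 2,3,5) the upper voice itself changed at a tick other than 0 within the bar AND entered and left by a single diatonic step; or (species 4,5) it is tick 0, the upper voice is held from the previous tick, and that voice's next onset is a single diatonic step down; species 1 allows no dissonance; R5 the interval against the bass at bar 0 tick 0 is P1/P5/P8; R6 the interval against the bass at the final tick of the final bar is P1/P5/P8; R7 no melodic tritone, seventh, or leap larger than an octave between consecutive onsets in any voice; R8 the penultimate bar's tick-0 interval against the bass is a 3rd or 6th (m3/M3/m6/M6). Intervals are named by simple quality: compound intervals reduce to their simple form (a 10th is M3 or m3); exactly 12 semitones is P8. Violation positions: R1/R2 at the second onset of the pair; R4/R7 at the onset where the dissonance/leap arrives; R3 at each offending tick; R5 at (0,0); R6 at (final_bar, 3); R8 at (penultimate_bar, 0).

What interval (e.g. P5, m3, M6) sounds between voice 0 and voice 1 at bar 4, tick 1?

m6

voice 0=B3 voice 1=G4 -> m6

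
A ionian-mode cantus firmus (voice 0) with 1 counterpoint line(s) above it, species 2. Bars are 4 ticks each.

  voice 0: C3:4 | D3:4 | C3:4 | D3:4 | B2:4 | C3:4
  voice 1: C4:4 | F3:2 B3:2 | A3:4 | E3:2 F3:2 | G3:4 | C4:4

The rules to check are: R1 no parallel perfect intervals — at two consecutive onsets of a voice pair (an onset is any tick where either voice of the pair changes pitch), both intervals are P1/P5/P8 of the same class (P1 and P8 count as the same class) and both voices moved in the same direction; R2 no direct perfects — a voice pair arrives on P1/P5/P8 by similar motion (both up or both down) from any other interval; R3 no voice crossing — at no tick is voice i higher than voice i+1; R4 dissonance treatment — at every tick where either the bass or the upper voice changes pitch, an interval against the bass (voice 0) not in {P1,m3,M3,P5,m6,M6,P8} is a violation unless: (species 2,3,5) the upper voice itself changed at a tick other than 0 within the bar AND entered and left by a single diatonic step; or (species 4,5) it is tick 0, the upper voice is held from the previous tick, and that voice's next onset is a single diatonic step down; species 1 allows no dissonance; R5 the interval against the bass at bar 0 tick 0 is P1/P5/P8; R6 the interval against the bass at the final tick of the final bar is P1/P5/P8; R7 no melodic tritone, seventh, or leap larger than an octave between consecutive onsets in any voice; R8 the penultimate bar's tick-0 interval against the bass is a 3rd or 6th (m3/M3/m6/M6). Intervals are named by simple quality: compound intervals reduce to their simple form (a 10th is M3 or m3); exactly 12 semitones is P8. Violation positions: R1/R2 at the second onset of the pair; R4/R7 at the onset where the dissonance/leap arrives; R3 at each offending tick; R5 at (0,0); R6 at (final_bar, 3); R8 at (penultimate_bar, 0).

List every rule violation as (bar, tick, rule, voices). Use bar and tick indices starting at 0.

(1, 2, R7, (1,))
(3, 0, R4, (0, 1))
(5, 0, R2, (0, 1))

bar 0: v0=C3 v1=C4 downbeat P8
bar 1: v0=D3 v1=F3 downbeat m3
bar 2: v0=C3 v1=A3 downbeat M6
bar 3: v0=D3 v1=E3 downbeat M2
bar 4: v0=B2 v1=G3 downbeat m6
bar 5: v0=C3 v1=C4 downbeat P8
  -> R7 @ bar 1 tick 2 v(1,): F3->B3 leap 6st
  -> R4 @ bar 3 tick 0 v(0, 1): D3/E3 M2 untreated
  -> R2 @ bar 5 tick 0 v(0, 1): B2/G3 m6 -> C3/C4 P8 similar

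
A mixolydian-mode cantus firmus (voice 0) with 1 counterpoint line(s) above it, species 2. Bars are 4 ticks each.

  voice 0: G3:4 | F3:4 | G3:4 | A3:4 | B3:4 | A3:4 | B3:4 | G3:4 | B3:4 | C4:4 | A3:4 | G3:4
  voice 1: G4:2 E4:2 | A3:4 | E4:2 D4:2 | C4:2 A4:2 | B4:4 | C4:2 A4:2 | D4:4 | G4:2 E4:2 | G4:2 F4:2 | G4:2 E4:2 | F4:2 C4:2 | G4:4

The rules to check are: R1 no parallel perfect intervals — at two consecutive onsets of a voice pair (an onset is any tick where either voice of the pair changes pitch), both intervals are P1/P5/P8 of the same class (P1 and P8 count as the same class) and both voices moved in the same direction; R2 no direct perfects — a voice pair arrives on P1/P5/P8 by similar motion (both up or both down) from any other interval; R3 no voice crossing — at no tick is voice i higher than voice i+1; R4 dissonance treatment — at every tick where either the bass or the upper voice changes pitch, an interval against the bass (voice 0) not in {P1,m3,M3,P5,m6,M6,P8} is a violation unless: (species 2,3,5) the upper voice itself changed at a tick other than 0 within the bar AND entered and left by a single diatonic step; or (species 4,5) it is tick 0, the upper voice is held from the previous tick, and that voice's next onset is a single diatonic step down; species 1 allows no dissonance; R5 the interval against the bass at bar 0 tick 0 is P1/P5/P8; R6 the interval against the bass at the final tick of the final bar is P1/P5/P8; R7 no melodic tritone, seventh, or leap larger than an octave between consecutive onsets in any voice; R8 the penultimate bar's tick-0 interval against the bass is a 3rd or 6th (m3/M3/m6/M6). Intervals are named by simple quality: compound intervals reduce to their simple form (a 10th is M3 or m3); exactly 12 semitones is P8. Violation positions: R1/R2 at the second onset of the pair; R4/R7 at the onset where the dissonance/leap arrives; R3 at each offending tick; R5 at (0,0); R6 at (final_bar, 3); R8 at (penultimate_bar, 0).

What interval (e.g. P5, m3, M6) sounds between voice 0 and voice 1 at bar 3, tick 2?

P8

voice 0=A3 voice 1=A4 -> P8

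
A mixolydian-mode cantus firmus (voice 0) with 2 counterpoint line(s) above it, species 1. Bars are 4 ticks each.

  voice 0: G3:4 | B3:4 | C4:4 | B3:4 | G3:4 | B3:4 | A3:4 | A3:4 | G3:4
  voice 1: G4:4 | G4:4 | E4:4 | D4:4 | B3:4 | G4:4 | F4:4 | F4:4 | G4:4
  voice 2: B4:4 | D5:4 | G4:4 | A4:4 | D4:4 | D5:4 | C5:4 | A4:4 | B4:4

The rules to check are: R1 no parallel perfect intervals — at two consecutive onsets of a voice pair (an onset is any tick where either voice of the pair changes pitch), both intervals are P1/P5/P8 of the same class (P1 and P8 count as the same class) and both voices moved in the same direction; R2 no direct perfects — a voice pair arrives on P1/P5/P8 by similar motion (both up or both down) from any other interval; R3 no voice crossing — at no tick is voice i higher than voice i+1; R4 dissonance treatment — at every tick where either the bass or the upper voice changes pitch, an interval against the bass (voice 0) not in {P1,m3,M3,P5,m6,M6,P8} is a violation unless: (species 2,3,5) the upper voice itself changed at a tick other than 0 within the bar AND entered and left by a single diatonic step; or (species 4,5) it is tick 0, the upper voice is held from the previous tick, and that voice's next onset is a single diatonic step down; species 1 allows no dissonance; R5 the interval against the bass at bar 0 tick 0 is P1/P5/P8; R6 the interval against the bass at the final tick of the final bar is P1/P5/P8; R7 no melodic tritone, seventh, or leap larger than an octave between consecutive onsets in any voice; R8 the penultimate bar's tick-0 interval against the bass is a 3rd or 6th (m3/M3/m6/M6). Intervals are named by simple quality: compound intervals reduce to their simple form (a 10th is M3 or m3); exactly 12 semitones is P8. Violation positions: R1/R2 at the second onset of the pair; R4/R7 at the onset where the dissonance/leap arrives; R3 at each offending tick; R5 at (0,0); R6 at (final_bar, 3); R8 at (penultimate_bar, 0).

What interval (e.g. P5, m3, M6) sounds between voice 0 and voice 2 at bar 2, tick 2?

P5

voice 0=C4 voice 2=G4 -> P5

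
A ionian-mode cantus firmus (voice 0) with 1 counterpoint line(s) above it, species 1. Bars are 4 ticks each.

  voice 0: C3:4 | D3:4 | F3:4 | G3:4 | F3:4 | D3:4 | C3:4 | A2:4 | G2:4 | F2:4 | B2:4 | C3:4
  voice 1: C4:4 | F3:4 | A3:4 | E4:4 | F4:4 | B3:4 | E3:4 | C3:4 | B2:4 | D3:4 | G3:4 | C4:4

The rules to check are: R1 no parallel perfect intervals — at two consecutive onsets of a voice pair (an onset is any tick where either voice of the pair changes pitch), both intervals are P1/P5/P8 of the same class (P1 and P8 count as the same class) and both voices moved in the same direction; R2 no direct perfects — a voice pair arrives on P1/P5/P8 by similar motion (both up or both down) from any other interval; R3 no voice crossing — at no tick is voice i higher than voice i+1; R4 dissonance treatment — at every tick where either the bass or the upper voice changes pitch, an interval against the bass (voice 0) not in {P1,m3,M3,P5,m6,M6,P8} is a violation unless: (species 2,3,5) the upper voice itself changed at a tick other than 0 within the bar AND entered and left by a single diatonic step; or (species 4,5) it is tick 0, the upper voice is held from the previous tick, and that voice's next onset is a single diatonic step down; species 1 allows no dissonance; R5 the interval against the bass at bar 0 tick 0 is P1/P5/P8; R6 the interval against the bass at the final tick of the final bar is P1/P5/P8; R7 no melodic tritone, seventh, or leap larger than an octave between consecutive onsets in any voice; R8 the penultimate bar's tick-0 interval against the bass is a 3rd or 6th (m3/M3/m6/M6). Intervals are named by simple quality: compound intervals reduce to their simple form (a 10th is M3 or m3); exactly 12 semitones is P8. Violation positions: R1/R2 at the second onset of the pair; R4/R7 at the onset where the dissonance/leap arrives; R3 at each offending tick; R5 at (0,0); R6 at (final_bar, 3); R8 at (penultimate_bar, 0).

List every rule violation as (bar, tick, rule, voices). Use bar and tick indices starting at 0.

bar 0: v0=C3 v1=C4 downbeat P8
bar 1: v0=D3 v1=F3 downbeat m3
bar 2: v0=F3 v1=A3 downbeat M3
bar 3: v0=G3 v1=E4 downbeat M6
bar 4: v0=F3 v1=F4 downbeat P8
bar 5: v0=D3 v1=B3 downbeat M6
bar 6: v0=C3 v1=E3 downbeat M3
bar 7: v0=A2 v1=C3 downbeat m3
bar 8: v0=G2 v1=B2 downbeat M3
bar 9: v0=F2 v1=D3 downbeat M6
bar 10: v0=B2 v1=G3 downbeat m6
bar 11: v0=C3 v1=C4 downbeat P8
  -> R7 @ bar 5 tick 0 v(1,): F4->B3 leap 6st
  -> R7 @ bar 10 tick 0 v(0,): F2->B2 leap 6st
  -> R2 @ bar 11 tick 0 v(0, 1): B2/G3 m6 -> C3/C4 P8 similar

(5, 0, R7, (1,))
(10, 0, R7, (0,))
(11, 0, R2, (0, 1))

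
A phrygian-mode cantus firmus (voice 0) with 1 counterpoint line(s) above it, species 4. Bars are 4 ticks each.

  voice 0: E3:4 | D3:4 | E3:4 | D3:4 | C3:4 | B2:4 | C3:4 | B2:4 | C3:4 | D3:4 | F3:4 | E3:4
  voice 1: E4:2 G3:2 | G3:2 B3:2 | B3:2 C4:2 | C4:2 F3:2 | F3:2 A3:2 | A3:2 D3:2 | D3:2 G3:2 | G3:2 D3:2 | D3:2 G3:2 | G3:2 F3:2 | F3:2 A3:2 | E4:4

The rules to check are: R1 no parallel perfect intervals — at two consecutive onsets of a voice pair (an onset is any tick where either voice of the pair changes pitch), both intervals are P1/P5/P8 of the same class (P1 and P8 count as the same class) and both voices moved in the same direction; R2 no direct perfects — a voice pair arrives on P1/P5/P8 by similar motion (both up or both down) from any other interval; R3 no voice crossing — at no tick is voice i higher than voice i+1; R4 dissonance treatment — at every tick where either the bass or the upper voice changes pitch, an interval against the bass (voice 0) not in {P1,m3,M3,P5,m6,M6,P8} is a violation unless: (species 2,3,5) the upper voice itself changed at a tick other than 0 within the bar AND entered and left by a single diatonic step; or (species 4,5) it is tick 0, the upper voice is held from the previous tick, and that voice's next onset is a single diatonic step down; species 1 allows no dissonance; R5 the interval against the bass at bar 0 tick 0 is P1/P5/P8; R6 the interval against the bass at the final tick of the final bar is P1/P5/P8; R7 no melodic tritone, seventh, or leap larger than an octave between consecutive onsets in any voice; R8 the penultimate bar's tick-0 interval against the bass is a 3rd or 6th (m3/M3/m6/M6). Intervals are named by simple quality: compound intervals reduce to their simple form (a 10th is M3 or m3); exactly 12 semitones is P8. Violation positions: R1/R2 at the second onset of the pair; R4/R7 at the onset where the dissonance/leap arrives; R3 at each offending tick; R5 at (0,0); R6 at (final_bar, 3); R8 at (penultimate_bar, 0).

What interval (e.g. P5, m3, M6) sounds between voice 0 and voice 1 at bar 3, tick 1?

voice 0=D3 voice 1=C4 -> m7

m7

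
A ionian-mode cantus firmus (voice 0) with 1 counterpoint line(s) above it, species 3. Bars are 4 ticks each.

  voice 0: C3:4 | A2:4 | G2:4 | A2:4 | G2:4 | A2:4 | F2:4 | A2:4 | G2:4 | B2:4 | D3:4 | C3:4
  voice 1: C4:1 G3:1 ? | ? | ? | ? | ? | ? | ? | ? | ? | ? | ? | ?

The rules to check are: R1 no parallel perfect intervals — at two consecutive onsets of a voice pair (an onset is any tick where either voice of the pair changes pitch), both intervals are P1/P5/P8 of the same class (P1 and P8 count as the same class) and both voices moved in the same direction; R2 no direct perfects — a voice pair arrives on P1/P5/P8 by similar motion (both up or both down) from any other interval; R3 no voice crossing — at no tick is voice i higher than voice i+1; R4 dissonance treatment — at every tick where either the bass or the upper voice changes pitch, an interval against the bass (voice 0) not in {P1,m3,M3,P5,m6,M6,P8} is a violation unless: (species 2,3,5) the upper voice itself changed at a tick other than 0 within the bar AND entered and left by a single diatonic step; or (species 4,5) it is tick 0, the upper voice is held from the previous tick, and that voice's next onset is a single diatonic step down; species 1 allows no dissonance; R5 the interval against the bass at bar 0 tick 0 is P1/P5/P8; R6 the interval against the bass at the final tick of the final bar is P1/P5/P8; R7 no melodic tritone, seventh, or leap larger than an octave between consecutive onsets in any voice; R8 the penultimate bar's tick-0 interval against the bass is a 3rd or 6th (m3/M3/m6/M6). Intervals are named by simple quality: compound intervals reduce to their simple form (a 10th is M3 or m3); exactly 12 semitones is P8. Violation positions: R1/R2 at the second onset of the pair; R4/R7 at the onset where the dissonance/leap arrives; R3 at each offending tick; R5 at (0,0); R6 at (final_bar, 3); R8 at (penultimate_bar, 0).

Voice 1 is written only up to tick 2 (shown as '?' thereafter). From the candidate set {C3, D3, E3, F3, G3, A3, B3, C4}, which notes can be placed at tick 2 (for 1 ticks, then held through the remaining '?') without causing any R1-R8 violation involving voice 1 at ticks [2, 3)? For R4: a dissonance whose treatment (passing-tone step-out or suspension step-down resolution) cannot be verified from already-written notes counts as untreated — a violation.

{A3, C3, C4, E3, G3}

C3: legal
D3: violates R4
E3: legal
F3: violates R4
G3: legal
A3: legal
B3: violates R4
C4: legal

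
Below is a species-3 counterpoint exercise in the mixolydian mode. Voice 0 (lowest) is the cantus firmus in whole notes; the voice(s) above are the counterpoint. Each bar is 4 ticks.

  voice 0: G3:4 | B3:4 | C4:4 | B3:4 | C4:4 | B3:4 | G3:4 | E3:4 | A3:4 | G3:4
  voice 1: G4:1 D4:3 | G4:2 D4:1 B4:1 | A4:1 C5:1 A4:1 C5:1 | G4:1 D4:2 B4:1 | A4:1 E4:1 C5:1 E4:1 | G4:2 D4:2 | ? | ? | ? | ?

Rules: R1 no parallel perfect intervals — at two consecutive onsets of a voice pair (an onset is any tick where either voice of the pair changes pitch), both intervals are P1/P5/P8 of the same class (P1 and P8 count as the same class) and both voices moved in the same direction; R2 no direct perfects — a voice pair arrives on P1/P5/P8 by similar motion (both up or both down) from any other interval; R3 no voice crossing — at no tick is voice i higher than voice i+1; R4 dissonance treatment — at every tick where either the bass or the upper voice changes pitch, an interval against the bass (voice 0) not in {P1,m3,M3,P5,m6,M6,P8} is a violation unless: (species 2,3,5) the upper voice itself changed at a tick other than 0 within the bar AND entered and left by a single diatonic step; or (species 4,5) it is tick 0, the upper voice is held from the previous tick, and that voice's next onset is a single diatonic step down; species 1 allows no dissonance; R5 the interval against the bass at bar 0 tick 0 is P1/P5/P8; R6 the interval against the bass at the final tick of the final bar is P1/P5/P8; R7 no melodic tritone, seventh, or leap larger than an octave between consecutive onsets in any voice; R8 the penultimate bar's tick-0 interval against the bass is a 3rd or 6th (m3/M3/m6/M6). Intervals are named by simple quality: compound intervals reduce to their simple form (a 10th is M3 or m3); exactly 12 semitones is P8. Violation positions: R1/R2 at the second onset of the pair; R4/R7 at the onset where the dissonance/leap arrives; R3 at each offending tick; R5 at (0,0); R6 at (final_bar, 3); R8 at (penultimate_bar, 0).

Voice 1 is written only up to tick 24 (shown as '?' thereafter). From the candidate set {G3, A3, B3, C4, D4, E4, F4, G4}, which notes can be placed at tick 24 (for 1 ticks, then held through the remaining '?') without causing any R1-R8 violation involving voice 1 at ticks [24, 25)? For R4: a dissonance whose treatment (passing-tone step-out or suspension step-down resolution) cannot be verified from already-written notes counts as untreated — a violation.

{B3, D4, E4, G4}

G3: violates R2
A3: violates R4
B3: legal
C4: violates R4
D4: legal
E4: legal
F4: violates R4
G4: legal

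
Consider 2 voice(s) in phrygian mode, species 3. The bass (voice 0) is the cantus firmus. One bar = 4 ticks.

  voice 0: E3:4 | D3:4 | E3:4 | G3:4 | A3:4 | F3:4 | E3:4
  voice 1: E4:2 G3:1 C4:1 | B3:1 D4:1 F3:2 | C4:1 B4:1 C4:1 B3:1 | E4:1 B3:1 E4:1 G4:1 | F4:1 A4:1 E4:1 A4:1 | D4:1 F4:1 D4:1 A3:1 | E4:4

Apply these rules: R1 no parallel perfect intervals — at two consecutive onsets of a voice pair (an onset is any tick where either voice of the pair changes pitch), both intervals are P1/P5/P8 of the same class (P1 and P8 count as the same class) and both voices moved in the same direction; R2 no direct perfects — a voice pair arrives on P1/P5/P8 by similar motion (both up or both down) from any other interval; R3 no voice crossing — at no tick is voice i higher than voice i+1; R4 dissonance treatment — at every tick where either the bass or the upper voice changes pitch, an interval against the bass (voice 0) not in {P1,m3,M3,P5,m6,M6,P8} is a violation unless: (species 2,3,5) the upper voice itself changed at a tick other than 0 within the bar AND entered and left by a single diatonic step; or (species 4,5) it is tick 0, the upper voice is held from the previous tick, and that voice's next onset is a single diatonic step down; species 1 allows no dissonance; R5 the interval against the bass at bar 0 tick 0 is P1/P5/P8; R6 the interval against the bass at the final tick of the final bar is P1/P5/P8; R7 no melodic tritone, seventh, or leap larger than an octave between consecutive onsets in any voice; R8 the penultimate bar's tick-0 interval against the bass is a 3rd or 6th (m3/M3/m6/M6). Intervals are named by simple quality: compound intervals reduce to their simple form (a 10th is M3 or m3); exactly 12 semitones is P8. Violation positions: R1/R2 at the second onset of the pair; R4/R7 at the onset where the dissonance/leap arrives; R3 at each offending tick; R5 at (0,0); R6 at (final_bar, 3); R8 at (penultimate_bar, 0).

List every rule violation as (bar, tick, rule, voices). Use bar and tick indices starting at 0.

(2, 1, R7, (1,))
(2, 2, R7, (1,))

bar 0: v0=E3 v1=E4 downbeat P8
bar 1: v0=D3 v1=B3 downbeat M6
bar 2: v0=E3 v1=C4 downbeat m6
bar 3: v0=G3 v1=E4 downbeat M6
bar 4: v0=A3 v1=F4 downbeat m6
bar 5: v0=F3 v1=D4 downbeat M6
bar 6: v0=E3 v1=E4 downbeat P8
  -> R7 @ bar 2 tick 1 v(1,): C4->B4 leap 11st
  -> R7 @ bar 2 tick 2 v(1,): B4->C4 leap 11st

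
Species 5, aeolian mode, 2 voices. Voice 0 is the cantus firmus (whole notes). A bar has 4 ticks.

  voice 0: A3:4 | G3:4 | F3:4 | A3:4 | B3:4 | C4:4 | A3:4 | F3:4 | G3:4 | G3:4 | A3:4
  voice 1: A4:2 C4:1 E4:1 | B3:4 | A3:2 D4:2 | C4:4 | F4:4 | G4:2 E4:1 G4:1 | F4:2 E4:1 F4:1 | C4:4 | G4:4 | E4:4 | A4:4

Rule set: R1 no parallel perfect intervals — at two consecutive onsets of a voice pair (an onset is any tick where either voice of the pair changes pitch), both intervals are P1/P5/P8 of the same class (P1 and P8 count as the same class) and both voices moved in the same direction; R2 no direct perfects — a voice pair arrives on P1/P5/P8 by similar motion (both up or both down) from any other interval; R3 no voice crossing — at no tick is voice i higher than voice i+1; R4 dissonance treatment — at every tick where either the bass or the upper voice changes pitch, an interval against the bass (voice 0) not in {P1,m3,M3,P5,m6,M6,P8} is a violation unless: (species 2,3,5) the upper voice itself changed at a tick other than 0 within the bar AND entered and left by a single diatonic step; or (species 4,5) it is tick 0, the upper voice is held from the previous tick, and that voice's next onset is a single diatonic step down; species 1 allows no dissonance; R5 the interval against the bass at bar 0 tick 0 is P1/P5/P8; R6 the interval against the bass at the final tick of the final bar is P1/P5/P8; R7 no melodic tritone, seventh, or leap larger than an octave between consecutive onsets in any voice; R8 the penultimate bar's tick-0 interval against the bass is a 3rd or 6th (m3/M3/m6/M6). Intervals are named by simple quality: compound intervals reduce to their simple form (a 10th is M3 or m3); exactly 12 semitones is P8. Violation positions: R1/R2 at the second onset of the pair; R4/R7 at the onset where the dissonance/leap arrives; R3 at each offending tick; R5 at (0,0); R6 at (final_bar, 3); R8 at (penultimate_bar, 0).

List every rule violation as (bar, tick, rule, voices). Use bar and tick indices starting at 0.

(4, 0, R4, (0, 1))
(5, 0, R2, (0, 1))
(7, 0, R2, (0, 1))
(8, 0, R2, (0, 1))
(10, 0, R2, (0, 1))

bar 0: v0=A3 v1=A4 downbeat P8
bar 1: v0=G3 v1=B3 downbeat M3
bar 2: v0=F3 v1=A3 downbeat M3
bar 3: v0=A3 v1=C4 downbeat m3
bar 4: v0=B3 v1=F4 downbeat TT
bar 5: v0=C4 v1=G4 downbeat P5
bar 6: v0=A3 v1=F4 downbeat m6
bar 7: v0=F3 v1=C4 downbeat P5
bar 8: v0=G3 v1=G4 downbeat P8
bar 9: v0=G3 v1=E4 downbeat M6
bar 10: v0=A3 v1=A4 downbeat P8
  -> R4 @ bar 4 tick 0 v(0, 1): B3/F4 TT untreated
  -> R2 @ bar 5 tick 0 v(0, 1): B3/F4 TT -> C4/G4 P5 similar
  -> R2 @ bar 7 tick 0 v(0, 1): A3/F4 m6 -> F3/C4 P5 similar
  -> R2 @ bar 8 tick 0 v(0, 1): F3/C4 P5 -> G3/G4 P8 similar
  -> R2 @ bar 10 tick 0 v(0, 1): G3/E4 M6 -> A3/A4 P8 similar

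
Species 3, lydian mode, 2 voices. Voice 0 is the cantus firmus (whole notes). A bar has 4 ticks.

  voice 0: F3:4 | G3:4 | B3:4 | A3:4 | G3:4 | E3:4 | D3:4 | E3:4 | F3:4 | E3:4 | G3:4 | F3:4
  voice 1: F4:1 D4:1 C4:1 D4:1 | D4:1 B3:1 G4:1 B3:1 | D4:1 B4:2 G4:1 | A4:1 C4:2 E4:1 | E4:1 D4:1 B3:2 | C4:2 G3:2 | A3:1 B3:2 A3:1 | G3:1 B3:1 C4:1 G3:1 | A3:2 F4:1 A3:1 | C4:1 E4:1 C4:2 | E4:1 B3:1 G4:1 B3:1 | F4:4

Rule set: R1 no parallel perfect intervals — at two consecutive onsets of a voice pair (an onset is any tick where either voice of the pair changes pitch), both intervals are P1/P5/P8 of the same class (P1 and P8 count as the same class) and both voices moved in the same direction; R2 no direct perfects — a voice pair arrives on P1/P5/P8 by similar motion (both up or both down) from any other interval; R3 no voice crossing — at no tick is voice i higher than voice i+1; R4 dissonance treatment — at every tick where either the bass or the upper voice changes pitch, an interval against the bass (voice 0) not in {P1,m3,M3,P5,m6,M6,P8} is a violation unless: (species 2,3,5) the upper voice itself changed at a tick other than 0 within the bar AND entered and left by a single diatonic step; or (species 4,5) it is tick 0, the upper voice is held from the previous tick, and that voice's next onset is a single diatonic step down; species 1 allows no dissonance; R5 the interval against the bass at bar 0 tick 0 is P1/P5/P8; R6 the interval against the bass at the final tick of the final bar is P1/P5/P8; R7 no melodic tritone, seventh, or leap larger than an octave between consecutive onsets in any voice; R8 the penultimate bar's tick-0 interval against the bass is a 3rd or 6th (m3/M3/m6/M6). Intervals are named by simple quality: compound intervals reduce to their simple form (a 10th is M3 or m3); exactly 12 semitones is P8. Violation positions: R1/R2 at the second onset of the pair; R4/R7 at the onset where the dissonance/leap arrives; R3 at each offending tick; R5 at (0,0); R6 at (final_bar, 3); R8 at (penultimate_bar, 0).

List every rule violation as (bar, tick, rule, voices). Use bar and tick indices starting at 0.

bar 0: v0=F3 v1=F4 downbeat P8
bar 1: v0=G3 v1=D4 downbeat P5
bar 2: v0=B3 v1=D4 downbeat m3
bar 3: v0=A3 v1=A4 downbeat P8
bar 4: v0=G3 v1=E4 downbeat M6
bar 5: v0=E3 v1=C4 downbeat m6
bar 6: v0=D3 v1=A3 downbeat P5
bar 7: v0=E3 v1=G3 downbeat m3
bar 8: v0=F3 v1=A3 downbeat M3
bar 9: v0=E3 v1=C4 downbeat m6
bar 10: v0=G3 v1=E4 downbeat M6
bar 11: v0=F3 v1=F4 downbeat P8
  -> R7 @ bar 11 tick 0 v(1,): B3->F4 leap 6st

(11, 0, R7, (1,))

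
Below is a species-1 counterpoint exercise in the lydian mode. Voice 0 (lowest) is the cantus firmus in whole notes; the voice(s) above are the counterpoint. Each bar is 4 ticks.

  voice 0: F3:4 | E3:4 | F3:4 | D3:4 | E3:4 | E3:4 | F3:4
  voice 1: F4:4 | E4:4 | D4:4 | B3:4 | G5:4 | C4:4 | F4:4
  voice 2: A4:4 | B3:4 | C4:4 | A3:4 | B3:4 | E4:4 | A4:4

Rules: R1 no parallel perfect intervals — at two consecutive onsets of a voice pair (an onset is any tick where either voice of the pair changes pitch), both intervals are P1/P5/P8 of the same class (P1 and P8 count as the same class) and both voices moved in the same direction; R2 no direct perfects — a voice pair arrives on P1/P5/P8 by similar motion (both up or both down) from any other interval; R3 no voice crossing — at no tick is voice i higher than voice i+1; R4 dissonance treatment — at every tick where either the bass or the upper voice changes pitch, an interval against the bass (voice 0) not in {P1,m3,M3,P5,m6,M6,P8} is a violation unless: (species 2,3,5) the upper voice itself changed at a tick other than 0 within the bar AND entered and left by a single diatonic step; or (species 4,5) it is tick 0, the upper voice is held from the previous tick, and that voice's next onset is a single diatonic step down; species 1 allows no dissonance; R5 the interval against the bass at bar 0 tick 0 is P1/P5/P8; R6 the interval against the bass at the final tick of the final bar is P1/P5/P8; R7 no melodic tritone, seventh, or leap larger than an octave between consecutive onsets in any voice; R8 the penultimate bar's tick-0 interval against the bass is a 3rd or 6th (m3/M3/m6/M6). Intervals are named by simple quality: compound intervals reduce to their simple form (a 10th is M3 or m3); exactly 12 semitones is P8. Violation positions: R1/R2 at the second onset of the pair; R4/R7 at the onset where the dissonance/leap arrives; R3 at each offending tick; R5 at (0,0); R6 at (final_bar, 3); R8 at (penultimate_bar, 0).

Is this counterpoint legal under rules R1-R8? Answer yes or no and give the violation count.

No (28 violations)

bar 0: v0=F3 v1=F4 v2=A4 (M3)
bar 1: v0=E3 v1=E4 v2=B3 (P5)
bar 2: v0=F3 v1=D4 v2=C4 (P5)
bar 3: v0=D3 v1=B3 v2=A3 (P5)
bar 4: v0=E3 v1=G5 v2=B3 (P5)
bar 5: v0=E3 v1=C4 v2=E4 (P8)
bar 6: v0=F3 v1=F4 v2=A4 (M3)
  R5 @ bar0.0: opens on M3
  R1 @ bar1.0: F3/F4 P8 -> E3/E4 P8 similar
  R2 @ bar1.0: F3/A4 M3 -> E3/B3 P5 similar
  R3 @ bar1.0: E4 above B3
  R7 @ bar1.0: A4->B3 leap 10st
  R3 @ bar1.1: E4 above B3
  R3 @ bar1.2: E4 above B3
  R3 @ bar1.3: E4 above B3
  R1 @ bar2.0: E3/B3 P5 -> F3/C4 P5 similar
  R3 @ bar2.0: D4 above C4
  R3 @ bar2.1: D4 above C4
  R3 @ bar2.2: D4 above C4
  R3 @ bar2.3: D4 above C4
  R1 @ bar3.0: F3/C4 P5 -> D3/A3 P5 similar
  R3 @ bar3.0: B3 above A3
  R3 @ bar3.1: B3 above A3
  R3 @ bar3.2: B3 above A3
  R3 @ bar3.3: B3 above A3
  R1 @ bar4.0: D3/A3 P5 -> E3/B3 P5 similar
  R3 @ bar4.0: G5 above B3
  R7 @ bar4.0: B3->G5 leap 20st
  R3 @ bar4.1: G5 above B3
  R3 @ bar4.2: G5 above B3
  R3 @ bar4.3: G5 above B3
  R7 @ bar5.0: G5->C4 leap 19st
  R8 @ bar5.0: penult P8 not 3rd/6th
  R2 @ bar6.0: E3/C4 m6 -> F3/F4 P8 similar
  R6 @ bar6.3: closes on M3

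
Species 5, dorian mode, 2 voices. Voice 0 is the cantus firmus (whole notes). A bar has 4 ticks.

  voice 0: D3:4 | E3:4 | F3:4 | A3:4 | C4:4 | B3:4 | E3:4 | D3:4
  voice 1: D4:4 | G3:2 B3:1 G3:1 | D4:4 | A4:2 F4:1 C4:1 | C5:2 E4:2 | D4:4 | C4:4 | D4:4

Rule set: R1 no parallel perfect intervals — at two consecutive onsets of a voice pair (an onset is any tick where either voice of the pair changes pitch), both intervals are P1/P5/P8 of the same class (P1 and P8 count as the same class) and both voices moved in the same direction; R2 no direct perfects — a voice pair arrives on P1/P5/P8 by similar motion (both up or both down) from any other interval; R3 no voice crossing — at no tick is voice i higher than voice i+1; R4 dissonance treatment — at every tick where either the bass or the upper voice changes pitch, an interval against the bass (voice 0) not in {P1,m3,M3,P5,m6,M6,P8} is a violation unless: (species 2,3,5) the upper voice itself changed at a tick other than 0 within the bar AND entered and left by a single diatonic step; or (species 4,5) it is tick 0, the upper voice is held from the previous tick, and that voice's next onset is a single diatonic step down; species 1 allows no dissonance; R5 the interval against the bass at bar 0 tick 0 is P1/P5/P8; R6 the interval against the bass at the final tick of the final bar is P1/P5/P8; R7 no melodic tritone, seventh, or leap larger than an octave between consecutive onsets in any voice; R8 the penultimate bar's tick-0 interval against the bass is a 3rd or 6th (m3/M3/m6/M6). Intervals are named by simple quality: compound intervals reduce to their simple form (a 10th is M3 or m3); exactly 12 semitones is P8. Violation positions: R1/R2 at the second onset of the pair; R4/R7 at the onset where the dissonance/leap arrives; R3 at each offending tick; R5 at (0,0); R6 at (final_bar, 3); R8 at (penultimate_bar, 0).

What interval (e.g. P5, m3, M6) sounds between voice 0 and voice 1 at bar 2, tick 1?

voice 0=F3 voice 1=D4 -> M6

M6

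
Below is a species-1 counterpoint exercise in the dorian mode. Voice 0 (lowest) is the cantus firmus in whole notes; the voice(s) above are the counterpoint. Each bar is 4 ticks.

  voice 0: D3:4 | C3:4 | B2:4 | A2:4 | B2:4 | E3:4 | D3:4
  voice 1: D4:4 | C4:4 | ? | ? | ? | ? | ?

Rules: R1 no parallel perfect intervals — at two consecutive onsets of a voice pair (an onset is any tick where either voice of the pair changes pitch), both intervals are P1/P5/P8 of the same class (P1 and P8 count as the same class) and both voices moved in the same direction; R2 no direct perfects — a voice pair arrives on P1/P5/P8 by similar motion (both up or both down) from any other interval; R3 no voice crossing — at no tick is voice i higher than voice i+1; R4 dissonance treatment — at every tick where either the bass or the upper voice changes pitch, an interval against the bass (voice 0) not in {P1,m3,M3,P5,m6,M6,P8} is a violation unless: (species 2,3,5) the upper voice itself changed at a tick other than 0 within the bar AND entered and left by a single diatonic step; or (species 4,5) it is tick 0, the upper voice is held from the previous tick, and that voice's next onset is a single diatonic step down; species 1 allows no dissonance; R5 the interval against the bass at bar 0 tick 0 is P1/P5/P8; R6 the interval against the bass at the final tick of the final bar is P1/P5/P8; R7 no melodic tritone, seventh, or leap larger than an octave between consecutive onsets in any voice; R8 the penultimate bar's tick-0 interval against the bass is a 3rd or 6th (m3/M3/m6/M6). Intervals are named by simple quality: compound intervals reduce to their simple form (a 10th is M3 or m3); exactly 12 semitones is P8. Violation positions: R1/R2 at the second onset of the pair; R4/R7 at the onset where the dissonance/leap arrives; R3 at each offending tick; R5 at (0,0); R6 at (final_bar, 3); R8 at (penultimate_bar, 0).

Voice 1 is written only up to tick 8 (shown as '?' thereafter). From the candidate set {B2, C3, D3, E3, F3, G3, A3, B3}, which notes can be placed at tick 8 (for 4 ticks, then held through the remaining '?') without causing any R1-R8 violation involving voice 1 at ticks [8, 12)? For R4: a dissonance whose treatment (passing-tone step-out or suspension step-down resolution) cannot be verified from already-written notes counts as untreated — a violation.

B2: violates R1,R7
C3: violates R4
D3: violates R7
E3: violates R4
F3: violates R4
G3: legal
A3: violates R4
B3: violates R1

{G3}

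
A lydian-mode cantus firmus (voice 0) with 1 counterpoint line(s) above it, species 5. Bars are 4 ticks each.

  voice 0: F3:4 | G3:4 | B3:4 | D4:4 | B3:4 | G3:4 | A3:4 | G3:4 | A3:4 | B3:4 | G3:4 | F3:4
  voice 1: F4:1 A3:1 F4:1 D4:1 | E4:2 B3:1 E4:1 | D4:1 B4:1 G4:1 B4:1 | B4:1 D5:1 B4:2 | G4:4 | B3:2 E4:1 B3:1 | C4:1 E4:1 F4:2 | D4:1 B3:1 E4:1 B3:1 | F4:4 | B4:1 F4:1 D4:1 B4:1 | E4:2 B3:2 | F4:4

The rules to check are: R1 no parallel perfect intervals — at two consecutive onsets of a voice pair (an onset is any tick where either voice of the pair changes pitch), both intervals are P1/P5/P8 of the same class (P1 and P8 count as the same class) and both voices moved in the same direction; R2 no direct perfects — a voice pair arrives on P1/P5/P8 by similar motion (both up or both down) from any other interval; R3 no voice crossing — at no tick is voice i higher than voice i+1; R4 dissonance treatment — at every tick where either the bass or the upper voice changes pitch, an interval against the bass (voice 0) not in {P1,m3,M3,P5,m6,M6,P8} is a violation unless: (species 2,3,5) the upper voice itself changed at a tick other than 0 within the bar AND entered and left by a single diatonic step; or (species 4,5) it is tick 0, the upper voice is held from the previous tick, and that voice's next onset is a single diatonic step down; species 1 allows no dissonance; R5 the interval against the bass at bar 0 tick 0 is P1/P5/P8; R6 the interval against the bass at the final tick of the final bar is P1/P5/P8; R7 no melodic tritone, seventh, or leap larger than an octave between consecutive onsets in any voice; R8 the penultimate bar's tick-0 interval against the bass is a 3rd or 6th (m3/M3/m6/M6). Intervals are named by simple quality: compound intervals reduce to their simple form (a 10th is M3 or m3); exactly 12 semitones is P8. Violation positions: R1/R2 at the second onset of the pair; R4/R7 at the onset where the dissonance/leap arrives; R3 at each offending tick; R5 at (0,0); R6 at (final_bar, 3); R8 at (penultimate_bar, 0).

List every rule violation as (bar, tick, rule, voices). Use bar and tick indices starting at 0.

(7, 0, R2, (0, 1))
(8, 0, R7, (1,))
(9, 0, R2, (0, 1))
(9, 0, R7, (1,))
(9, 1, R4, (0, 1))
(9, 1, R7, (1,))
(11, 0, R7, (1,))

bar 0: v0=F3 v1=F4 downbeat P8
bar 1: v0=G3 v1=E4 downbeat M6
bar 2: v0=B3 v1=D4 downbeat m3
bar 3: v0=D4 v1=B4 downbeat M6
bar 4: v0=B3 v1=G4 downbeat m6
bar 5: v0=G3 v1=B3 downbeat M3
bar 6: v0=A3 v1=C4 downbeat m3
bar 7: v0=G3 v1=D4 downbeat P5
bar 8: v0=A3 v1=F4 downbeat m6
bar 9: v0=B3 v1=B4 downbeat P8
bar 10: v0=G3 v1=E4 downbeat M6
bar 11: v0=F3 v1=F4 downbeat P8
  -> R2 @ bar 7 tick 0 v(0, 1): A3/F4 m6 -> G3/D4 P5 similar
  -> R7 @ bar 8 tick 0 v(1,): B3->F4 leap 6st
  -> R2 @ bar 9 tick 0 v(0, 1): A3/F4 m6 -> B3/B4 P8 similar
  -> R7 @ bar 9 tick 0 v(1,): F4->B4 leap 6st
  -> R4 @ bar 9 tick 1 v(0, 1): B3/F4 TT untreated
  -> R7 @ bar 9 tick 1 v(1,): B4->F4 leap 6st
  -> R7 @ bar 11 tick 0 v(1,): B3->F4 leap 6st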